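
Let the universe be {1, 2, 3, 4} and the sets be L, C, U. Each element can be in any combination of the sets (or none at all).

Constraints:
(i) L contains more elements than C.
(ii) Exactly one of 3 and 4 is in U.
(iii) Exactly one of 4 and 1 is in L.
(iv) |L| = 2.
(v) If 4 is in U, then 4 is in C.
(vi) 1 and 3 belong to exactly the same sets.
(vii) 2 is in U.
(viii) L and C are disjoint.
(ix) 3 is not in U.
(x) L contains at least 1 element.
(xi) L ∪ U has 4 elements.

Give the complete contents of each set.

L = {1, 3}; C = {4}; U = {2, 4}

From (vii): 2 ∈ U.
From (ix): 3 ∉ U.
(ii) (exactly one): 4 ∈ U.
(v): 4 ∈ C.
(vi): 1 matches 3: 1 ∉ U.
(viii) (disjoint): 4 ∉ L.
(iii) (exactly one): 1 ∈ L.
(vi): 3 matches 1: 3 ∈ L.
(viii) (disjoint): 1 ∉ C.
(viii) (disjoint): 3 ∉ C.
(iv): L already has 2, so the rest are out.
Suppose 2 ∈ C: no assignment then satisfies all the clues, so 2 ∉ C.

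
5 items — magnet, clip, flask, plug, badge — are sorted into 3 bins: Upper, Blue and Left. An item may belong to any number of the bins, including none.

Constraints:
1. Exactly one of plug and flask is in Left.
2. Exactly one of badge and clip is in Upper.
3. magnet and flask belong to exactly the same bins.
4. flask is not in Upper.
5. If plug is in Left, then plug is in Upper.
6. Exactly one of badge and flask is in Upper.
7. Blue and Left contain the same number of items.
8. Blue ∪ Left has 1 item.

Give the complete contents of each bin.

Upper = {badge, plug}; Blue = {plug}; Left = {plug}

From (4): flask ∉ Upper.
(3): magnet matches flask: magnet ∉ Upper.
(6) (exactly one): badge ∈ Upper.
(2) (exactly one): clip ∉ Upper.
Suppose magnet ∈ Blue: no assignment then satisfies all the clues, so magnet ∉ Blue.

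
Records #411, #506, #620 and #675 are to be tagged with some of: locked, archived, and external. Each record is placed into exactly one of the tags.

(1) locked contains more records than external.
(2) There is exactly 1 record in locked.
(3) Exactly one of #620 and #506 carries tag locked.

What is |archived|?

3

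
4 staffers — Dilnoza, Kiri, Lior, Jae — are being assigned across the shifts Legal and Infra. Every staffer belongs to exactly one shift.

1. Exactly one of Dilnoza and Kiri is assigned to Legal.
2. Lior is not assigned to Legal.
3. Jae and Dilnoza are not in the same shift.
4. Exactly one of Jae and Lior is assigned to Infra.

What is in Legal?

Legal = {Jae, Kiri}

From (2): Lior ∉ Legal.
Only one shift left: Lior ∈ Infra.
(4) (exactly one): Jae ∉ Infra.
Only one shift left: Jae ∈ Legal.
(3): Dilnoza ∉ Legal.
Only one shift left: Dilnoza ∈ Infra.
(1) (exactly one): Kiri ∈ Legal.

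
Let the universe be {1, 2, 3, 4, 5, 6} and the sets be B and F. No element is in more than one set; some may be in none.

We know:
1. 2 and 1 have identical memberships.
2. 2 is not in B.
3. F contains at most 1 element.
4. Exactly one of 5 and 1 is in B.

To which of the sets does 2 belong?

2: none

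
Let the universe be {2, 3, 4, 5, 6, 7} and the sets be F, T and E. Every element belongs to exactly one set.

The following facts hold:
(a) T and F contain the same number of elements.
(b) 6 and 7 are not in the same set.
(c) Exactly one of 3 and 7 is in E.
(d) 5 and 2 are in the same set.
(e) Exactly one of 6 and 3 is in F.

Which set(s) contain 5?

5: E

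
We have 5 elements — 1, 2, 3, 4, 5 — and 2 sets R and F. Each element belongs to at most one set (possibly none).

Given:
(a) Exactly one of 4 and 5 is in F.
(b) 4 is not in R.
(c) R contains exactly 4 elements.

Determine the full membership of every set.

R = {1, 2, 3, 5}; F = {4}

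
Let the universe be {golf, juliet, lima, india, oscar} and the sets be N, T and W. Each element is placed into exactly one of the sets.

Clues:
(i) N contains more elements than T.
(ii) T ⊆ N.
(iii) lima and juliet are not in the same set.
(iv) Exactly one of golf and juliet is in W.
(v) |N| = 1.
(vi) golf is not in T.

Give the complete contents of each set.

From (vi): golf ∉ T.
Suppose golf ∈ N: no assignment then satisfies all the clues, so golf ∉ N.

N = {juliet}; T = {}; W = {golf, india, lima, oscar}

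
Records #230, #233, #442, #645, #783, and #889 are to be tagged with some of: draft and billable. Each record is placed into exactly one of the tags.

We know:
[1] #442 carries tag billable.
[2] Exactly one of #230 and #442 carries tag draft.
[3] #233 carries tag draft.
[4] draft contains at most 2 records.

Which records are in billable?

billable = {#442, #645, #783, #889}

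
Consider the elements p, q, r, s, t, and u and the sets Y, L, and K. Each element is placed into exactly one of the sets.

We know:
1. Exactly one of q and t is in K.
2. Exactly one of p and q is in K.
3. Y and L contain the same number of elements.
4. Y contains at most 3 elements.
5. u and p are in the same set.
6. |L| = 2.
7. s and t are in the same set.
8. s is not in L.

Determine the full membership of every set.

Y = {s, t}; L = {p, u}; K = {q, r}

From (8): s ∉ L.
(7): t matches s: t ∉ L.
Suppose p ∈ Y: no assignment then satisfies all the clues, so p ∉ Y.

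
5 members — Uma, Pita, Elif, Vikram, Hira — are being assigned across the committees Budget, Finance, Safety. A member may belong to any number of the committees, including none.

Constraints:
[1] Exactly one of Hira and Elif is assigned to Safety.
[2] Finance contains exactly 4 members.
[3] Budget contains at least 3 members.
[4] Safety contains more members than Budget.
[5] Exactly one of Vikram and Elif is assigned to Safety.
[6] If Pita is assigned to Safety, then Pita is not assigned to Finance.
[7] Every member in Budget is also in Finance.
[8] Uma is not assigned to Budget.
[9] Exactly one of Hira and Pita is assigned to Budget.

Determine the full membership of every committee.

From (8): Uma ∉ Budget.
Suppose Uma ∉ Finance: no assignment then satisfies all the clues, so Uma ∈ Finance.

Budget = {Elif, Hira, Vikram}; Finance = {Elif, Hira, Uma, Vikram}; Safety = {Hira, Pita, Uma, Vikram}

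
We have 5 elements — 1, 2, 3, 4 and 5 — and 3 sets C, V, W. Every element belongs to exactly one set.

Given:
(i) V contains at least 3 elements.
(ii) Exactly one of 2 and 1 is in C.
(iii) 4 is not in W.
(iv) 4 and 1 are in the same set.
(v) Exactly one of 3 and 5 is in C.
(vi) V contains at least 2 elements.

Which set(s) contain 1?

1: V

From (iii): 4 ∉ W.
(iv): 1 matches 4: 1 ∉ W.
Suppose 1 ∈ C: no assignment then satisfies all the clues, so 1 ∉ C.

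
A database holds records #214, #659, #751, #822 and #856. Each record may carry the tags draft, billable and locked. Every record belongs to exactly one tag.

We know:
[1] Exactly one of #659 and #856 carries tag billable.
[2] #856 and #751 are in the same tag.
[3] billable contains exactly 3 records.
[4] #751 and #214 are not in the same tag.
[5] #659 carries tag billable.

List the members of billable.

billable = {#214, #659, #822}

From (5): #659 ∈ billable.
(1) (exactly one): #856 ∉ billable.
(2): #751 matches #856: #751 ∉ billable.
(3): only 3 candidates remain for billable, so all are in.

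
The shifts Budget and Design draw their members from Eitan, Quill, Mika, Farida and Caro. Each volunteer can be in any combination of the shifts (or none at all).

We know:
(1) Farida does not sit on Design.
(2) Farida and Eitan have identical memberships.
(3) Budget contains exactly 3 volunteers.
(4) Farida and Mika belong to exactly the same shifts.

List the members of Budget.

Budget = {Eitan, Farida, Mika}

From (1): Farida ∉ Design.
(2): Eitan matches Farida: Eitan ∉ Design.
(4): Mika matches Farida: Mika ∉ Design.
Suppose Eitan ∉ Budget: no assignment then satisfies all the clues, so Eitan ∈ Budget.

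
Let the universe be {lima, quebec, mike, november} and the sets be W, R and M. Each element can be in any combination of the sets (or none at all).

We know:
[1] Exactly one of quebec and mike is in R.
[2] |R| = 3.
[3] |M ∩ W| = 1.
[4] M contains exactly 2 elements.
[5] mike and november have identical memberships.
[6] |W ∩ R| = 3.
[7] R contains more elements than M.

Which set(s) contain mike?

mike: R, W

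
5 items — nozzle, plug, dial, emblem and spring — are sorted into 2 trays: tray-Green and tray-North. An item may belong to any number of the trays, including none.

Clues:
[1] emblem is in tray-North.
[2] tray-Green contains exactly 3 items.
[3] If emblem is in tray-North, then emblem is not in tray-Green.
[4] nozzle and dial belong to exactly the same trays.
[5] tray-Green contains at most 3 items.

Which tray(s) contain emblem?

emblem: tray-North

From (1): emblem ∈ tray-North.
(3): emblem ∉ tray-Green.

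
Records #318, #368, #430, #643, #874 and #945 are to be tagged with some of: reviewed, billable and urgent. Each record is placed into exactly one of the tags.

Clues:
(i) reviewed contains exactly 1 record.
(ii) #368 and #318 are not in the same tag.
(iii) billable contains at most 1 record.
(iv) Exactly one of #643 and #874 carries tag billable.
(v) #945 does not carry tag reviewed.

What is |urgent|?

From (v): #945 ∉ reviewed.
Suppose #318 ∈ billable: no assignment then satisfies all the clues, so #318 ∉ billable.

4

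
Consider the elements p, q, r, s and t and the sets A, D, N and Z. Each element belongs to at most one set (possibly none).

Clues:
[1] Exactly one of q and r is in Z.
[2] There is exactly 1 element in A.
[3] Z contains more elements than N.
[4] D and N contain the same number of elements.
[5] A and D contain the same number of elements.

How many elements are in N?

1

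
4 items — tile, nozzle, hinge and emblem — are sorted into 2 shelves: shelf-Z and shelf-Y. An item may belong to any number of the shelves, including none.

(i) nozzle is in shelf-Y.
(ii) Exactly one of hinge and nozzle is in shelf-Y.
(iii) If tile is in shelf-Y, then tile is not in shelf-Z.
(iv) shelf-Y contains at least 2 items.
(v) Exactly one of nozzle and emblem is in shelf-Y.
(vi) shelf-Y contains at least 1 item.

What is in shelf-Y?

From (i): nozzle ∈ shelf-Y.
(ii) (exactly one): hinge ∉ shelf-Y.
(v) (exactly one): emblem ∉ shelf-Y.
(iv): only 2 candidates remain for shelf-Y, so all are in.
(iii): tile ∉ shelf-Z.

shelf-Y = {nozzle, tile}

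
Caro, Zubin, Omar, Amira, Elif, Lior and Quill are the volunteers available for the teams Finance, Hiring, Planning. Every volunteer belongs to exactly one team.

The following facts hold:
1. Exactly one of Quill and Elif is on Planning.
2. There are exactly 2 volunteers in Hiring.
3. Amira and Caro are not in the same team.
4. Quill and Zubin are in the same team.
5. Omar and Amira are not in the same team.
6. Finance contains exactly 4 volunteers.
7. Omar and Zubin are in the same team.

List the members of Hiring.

Hiring = {Amira, Lior}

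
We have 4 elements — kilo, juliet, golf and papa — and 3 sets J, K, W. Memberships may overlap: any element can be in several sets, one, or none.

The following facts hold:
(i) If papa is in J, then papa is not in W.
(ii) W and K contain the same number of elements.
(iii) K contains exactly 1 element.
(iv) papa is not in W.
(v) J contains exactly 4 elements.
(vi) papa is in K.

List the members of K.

From (iv): papa ∉ W.
From (vi): papa ∈ K.
(iii): K already has 1, so the rest are out.
(v): only 4 candidates remain for J, so all are in.

K = {papa}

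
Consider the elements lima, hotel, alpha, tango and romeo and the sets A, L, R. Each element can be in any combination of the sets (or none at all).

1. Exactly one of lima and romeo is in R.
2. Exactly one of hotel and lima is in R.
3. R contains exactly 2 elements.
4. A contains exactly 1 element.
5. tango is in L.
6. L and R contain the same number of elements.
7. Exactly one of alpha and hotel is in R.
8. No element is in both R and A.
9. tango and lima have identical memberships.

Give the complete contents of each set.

A = {alpha}; L = {lima, tango}; R = {hotel, romeo}

From (5): tango ∈ L.
(9): lima matches tango: lima ∈ L.
Suppose lima ∈ A: no assignment then satisfies all the clues, so lima ∉ A.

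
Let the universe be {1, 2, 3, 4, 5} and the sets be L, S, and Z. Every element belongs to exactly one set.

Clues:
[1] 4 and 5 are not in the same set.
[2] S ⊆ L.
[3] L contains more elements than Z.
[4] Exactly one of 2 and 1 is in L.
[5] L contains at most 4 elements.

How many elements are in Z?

2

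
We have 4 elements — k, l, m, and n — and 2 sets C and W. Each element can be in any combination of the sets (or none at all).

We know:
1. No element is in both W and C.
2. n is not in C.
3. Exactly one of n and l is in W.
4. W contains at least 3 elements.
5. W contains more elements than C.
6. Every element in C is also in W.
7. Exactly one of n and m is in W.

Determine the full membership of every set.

C = {}; W = {k, l, m}

From (2): n ∉ C.
Suppose k ∈ C: no assignment then satisfies all the clues, so k ∉ C.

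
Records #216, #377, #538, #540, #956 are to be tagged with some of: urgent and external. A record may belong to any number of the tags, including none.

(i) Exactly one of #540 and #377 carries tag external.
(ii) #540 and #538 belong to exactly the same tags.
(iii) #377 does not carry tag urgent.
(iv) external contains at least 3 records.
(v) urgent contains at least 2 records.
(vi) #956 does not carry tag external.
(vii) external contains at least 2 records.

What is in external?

From (iii): #377 ∉ urgent.
From (vi): #956 ∉ external.
Suppose #216 ∉ external: no assignment then satisfies all the clues, so #216 ∈ external.

external = {#216, #538, #540}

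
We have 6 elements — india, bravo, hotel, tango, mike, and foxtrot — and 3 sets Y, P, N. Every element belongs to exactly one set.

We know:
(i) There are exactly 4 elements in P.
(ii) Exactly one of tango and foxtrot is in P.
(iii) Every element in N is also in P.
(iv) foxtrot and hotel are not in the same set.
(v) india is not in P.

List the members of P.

From (v): india ∉ P.
(iii) contrapositive: india ∉ N.
Only one set left: india ∈ Y.
Suppose bravo ∉ P: no assignment then satisfies all the clues, so bravo ∈ P.

P = {bravo, hotel, mike, tango}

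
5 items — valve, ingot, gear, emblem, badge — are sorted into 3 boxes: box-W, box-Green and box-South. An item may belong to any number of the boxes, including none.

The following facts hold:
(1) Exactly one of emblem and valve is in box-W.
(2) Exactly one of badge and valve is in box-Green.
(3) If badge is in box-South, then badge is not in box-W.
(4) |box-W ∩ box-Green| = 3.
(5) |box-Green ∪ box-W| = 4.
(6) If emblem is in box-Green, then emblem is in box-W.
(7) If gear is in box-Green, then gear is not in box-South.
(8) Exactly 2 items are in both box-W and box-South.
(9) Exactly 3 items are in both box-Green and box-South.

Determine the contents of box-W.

box-W = {emblem, gear, ingot}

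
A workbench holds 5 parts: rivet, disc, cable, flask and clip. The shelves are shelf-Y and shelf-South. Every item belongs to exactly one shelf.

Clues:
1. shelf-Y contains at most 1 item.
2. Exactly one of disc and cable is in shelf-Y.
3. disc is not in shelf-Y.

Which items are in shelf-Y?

shelf-Y = {cable}

From (3): disc ∉ shelf-Y.
(2) (exactly one): cable ∈ shelf-Y.
Only one shelf left: disc ∈ shelf-South.
(1): shelf-Y already has 1, so the rest are out.
Only one shelf left: rivet ∈ shelf-South.
Only one shelf left: flask ∈ shelf-South.
Only one shelf left: clip ∈ shelf-South.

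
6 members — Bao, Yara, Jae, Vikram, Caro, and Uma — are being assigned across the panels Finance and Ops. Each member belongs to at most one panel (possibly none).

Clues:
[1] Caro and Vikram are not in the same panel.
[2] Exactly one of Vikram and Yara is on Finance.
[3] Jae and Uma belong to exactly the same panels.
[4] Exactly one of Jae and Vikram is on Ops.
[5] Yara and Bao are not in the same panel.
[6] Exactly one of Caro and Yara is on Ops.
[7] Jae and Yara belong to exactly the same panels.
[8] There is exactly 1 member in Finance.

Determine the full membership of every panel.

Finance = {Vikram}; Ops = {Jae, Uma, Yara}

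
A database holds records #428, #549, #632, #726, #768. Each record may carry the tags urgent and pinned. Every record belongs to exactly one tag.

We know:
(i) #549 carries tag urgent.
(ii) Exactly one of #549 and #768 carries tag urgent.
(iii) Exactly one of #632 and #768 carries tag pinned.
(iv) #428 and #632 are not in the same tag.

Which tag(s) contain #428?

#428: pinned

From (i): #549 ∈ urgent.
(ii) (exactly one): #768 ∉ urgent.
Only one tag left: #768 ∈ pinned.
(iii) (exactly one): #632 ∉ pinned.
Only one tag left: #632 ∈ urgent.
(iv): #428 ∉ urgent.
Only one tag left: #428 ∈ pinned.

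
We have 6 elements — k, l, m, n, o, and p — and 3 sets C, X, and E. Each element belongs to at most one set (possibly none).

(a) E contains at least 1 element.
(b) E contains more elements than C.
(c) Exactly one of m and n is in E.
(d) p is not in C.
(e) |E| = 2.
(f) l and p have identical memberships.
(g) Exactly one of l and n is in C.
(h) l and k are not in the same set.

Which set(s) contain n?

From (d): p ∉ C.
(f): l matches p: l ∉ C.
(g) (exactly one): n ∈ C.
(c) (exactly one): m ∈ E.

n: C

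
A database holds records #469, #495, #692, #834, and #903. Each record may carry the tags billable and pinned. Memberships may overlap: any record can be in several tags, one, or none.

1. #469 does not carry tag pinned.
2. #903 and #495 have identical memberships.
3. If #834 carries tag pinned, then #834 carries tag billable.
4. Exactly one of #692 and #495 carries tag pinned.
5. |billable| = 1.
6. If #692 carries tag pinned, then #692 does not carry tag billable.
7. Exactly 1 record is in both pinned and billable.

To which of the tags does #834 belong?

#834: billable, pinned

From (1): #469 ∉ pinned.
Suppose #834 ∉ billable: no assignment then satisfies all the clues, so #834 ∈ billable.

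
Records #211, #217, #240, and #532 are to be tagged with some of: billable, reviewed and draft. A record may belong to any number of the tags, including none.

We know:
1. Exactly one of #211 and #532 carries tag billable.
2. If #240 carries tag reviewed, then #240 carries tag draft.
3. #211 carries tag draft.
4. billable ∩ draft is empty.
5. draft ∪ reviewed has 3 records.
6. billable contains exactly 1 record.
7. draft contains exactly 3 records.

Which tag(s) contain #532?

#532: billable

From (3): #211 ∈ draft.
(4) (disjoint): #211 ∉ billable.
(1) (exactly one): #532 ∈ billable.
(4) (disjoint): #532 ∉ draft.
(6): billable already has 1, so the rest are out.
(7): only 3 candidates remain for draft, so all are in.
Suppose #532 ∈ reviewed: no assignment then satisfies all the clues, so #532 ∉ reviewed.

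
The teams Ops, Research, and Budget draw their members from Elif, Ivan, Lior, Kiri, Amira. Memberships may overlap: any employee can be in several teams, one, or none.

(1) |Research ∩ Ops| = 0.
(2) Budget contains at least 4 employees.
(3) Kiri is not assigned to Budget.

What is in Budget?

From (3): Kiri ∉ Budget.
(2): only 4 candidates remain for Budget, so all are in.

Budget = {Amira, Elif, Ivan, Lior}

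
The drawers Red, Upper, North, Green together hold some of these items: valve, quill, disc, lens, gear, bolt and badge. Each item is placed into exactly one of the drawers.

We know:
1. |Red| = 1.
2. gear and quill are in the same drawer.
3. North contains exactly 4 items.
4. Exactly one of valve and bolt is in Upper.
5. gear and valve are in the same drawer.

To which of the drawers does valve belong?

valve: North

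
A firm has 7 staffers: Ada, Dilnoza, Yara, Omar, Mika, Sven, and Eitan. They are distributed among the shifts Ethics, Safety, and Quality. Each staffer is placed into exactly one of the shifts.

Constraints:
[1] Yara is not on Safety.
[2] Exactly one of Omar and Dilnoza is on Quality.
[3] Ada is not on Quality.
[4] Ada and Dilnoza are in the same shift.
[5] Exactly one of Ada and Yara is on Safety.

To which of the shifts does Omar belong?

From (1): Yara ∉ Safety.
From (3): Ada ∉ Quality.
(4): Dilnoza matches Ada: Dilnoza ∉ Quality.
(5) (exactly one): Ada ∈ Safety.
(2) (exactly one): Omar ∈ Quality.
(4): Dilnoza matches Ada: Dilnoza ∉ Ethics.
(4): Dilnoza matches Ada: Dilnoza ∈ Safety.

Omar: Quality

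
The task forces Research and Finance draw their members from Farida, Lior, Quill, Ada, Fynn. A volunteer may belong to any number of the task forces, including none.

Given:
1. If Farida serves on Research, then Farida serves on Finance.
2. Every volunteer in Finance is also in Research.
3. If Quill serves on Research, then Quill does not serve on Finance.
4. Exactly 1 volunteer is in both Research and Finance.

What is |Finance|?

1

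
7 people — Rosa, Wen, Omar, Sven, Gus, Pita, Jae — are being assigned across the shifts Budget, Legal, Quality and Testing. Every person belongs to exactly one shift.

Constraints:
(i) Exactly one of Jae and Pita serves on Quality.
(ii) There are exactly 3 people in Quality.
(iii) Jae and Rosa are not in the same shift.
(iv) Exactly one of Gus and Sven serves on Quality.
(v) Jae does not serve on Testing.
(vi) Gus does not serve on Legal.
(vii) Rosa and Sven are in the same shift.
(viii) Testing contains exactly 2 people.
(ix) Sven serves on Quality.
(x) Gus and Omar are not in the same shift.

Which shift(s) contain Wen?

Wen: Testing

From (v): Jae ∉ Testing.
From (vi): Gus ∉ Legal.
From (ix): Sven ∈ Quality.
(iv) (exactly one): Gus ∉ Quality.
(vii): Rosa matches Sven: Rosa ∉ Budget.
(vii): Rosa matches Sven: Rosa ∉ Legal.
(vii): Rosa matches Sven: Rosa ∈ Quality.
(iii): Jae ∉ Quality.
(i) (exactly one): Pita ∈ Quality.
(ii): Quality already has 3, so the rest are out.
Suppose Wen ∈ Budget: no assignment then satisfies all the clues, so Wen ∉ Budget.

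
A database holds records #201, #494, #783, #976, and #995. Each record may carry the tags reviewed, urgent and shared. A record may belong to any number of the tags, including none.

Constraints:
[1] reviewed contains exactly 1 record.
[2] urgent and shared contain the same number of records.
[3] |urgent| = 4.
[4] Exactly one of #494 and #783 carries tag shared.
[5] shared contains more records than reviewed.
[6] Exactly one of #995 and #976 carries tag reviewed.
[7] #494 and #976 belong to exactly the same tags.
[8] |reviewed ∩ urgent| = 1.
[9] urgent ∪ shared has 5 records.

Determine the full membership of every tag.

reviewed = {#995}; urgent = {#494, #783, #976, #995}; shared = {#201, #494, #976, #995}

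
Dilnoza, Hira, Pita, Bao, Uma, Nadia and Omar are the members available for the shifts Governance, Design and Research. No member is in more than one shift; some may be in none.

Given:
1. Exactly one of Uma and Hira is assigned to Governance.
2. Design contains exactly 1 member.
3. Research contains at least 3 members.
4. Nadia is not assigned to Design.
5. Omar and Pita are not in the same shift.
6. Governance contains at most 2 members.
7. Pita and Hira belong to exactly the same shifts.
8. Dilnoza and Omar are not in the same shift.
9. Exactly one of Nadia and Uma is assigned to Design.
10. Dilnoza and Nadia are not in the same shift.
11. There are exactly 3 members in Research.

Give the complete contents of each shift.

Governance = {Hira, Pita}; Design = {Uma}; Research = {Bao, Nadia, Omar}

From (4): Nadia ∉ Design.
(9) (exactly one): Uma ∈ Design.
(1) (exactly one): Hira ∈ Governance.
(2): Design already has 1, so the rest are out.
(7): Pita matches Hira: Pita ∈ Governance.
(5): Omar ∉ Governance.
(6): Governance already has 2, so the rest are out.
Suppose Dilnoza ∈ Research: no assignment then satisfies all the clues, so Dilnoza ∉ Research.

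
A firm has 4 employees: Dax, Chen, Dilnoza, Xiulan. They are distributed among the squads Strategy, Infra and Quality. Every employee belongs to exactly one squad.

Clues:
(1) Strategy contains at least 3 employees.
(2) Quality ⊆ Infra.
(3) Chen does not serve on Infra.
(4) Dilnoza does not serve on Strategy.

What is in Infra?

Infra = {Dilnoza}

From (3): Chen ∉ Infra.
From (4): Dilnoza ∉ Strategy.
(1): only 3 candidates remain for Strategy, so all are in.
Suppose Dilnoza ∉ Infra: no assignment then satisfies all the clues, so Dilnoza ∈ Infra.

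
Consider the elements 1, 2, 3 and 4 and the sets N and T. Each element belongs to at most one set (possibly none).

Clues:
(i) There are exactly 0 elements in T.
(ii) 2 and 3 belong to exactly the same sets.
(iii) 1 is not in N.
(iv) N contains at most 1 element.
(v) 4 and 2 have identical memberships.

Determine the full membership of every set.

N = {}; T = {}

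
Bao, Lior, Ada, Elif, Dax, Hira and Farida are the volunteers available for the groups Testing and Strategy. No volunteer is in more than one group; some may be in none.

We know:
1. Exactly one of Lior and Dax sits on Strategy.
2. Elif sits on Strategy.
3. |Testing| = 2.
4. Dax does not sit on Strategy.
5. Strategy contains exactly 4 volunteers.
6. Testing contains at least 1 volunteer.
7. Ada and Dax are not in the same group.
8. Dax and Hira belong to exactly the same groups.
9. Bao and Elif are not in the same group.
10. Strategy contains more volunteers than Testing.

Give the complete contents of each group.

Testing = {Dax, Hira}; Strategy = {Ada, Elif, Farida, Lior}

From (2): Elif ∈ Strategy.
From (4): Dax ∉ Strategy.
(1) (exactly one): Lior ∈ Strategy.
(8): Hira matches Dax: Hira ∉ Strategy.
(9): Bao ∉ Strategy.
(5): only 4 candidates remain for Strategy, so all are in.
Suppose Bao ∈ Testing: no assignment then satisfies all the clues, so Bao ∉ Testing.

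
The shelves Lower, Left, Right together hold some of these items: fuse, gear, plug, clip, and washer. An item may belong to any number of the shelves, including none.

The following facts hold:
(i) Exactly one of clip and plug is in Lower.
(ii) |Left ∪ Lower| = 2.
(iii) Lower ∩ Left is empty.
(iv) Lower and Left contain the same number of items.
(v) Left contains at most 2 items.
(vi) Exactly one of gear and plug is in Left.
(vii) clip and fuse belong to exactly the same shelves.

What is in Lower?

Lower = {plug}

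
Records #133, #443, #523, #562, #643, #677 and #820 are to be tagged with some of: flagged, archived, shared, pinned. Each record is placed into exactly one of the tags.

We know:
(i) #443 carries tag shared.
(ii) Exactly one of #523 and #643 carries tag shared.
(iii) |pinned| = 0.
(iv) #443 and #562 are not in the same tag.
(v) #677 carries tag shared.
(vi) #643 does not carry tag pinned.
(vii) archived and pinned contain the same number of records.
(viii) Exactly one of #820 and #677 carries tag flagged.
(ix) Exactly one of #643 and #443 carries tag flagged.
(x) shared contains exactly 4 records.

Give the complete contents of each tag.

From (i): #443 ∈ shared.
From (v): #677 ∈ shared.
From (vi): #643 ∉ pinned.
(iii): pinned already has 0, so the rest are out.
(iv): #562 ∉ shared.
(viii) (exactly one): #820 ∈ flagged.
(ix) (exactly one): #643 ∈ flagged.
(x): only 4 candidates remain for shared, so all are in.
Suppose #562 ∉ flagged: no assignment then satisfies all the clues, so #562 ∈ flagged.

flagged = {#562, #643, #820}; archived = {}; shared = {#133, #443, #523, #677}; pinned = {}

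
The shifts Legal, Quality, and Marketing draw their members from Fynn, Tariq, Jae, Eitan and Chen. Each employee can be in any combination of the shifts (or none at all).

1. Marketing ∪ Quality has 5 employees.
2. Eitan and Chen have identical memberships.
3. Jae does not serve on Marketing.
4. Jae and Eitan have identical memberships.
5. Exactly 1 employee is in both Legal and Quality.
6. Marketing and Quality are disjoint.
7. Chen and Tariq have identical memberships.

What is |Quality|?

5

From (3): Jae ∉ Marketing.
(4): Eitan matches Jae: Eitan ∉ Marketing.
(2): Chen matches Eitan: Chen ∉ Marketing.
(7): Tariq matches Chen: Tariq ∉ Marketing.
Suppose Fynn ∉ Legal: no assignment then satisfies all the clues, so Fynn ∈ Legal.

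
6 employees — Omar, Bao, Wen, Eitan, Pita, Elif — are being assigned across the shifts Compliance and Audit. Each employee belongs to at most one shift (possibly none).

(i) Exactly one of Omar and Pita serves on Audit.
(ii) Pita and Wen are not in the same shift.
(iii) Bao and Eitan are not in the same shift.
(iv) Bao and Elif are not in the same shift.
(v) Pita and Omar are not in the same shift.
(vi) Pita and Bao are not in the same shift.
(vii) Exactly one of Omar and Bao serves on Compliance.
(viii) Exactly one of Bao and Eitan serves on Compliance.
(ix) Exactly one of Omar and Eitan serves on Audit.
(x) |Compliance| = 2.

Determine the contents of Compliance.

Compliance = {Bao, Wen}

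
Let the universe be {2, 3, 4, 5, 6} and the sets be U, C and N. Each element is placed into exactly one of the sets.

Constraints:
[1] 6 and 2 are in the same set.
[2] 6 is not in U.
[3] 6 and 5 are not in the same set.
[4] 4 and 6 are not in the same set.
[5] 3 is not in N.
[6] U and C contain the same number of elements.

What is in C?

C = {2, 6}

From (2): 6 ∉ U.
From (5): 3 ∉ N.
(1): 2 matches 6: 2 ∉ U.
Suppose 2 ∉ C: no assignment then satisfies all the clues, so 2 ∈ C.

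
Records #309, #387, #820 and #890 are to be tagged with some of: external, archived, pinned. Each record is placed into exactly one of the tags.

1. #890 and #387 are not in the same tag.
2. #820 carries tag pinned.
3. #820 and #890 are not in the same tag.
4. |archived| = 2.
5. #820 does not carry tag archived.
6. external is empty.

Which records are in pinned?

pinned = {#387, #820}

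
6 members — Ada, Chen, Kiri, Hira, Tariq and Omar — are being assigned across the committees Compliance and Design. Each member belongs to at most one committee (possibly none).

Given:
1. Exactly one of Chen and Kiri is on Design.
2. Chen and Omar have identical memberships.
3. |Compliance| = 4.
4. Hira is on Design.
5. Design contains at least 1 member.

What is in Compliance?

From (4): Hira ∈ Design.
Suppose Ada ∉ Compliance: no assignment then satisfies all the clues, so Ada ∈ Compliance.

Compliance = {Ada, Chen, Omar, Tariq}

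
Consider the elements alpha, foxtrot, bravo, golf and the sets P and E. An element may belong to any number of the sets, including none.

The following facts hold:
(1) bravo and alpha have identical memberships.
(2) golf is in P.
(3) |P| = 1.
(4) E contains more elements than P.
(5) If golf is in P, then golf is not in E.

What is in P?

P = {golf}

From (2): golf ∈ P.
(3): P already has 1, so the rest are out.
(5): golf ∉ E.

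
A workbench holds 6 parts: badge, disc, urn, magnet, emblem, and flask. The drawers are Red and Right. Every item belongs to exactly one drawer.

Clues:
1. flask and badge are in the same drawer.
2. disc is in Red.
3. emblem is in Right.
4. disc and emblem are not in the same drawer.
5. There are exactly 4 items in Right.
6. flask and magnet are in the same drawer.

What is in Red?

Red = {disc, urn}

From (2): disc ∈ Red.
From (3): emblem ∈ Right.
Suppose badge ∈ Red: no assignment then satisfies all the clues, so badge ∉ Red.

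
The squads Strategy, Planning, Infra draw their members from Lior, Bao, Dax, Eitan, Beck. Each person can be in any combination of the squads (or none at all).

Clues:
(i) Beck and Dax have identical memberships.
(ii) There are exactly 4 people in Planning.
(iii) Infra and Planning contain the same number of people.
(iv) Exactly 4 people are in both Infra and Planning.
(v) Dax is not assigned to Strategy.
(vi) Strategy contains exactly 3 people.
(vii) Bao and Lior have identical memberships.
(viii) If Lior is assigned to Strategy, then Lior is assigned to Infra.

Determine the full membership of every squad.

From (v): Dax ∉ Strategy.
(i): Beck matches Dax: Beck ∉ Strategy.
(vi): only 3 candidates remain for Strategy, so all are in.
(viii): Lior ∈ Infra.
(vii): Bao matches Lior: Bao ∈ Infra.
Suppose Lior ∉ Planning: no assignment then satisfies all the clues, so Lior ∈ Planning.

Strategy = {Bao, Eitan, Lior}; Planning = {Bao, Beck, Dax, Lior}; Infra = {Bao, Beck, Dax, Lior}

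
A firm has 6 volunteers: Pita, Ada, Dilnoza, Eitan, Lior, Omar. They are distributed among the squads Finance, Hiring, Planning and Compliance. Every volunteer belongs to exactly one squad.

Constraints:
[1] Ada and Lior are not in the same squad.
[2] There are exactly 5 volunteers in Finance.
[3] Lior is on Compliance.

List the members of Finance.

Finance = {Ada, Dilnoza, Eitan, Omar, Pita}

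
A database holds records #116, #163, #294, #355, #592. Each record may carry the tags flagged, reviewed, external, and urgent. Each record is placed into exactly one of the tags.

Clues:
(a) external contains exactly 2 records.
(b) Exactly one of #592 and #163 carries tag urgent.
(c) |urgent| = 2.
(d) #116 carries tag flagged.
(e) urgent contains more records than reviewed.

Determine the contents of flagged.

From (d): #116 ∈ flagged.
Suppose #163 ∈ flagged: no assignment then satisfies all the clues, so #163 ∉ flagged.

flagged = {#116}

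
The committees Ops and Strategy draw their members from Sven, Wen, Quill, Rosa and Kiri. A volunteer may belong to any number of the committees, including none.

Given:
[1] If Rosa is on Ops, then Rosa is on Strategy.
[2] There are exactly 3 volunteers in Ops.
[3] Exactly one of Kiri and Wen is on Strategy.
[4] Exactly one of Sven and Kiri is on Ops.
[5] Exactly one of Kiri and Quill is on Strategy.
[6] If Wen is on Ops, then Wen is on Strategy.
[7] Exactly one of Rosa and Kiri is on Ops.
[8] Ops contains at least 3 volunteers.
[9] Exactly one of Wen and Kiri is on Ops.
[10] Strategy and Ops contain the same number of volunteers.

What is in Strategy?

Strategy = {Quill, Rosa, Wen}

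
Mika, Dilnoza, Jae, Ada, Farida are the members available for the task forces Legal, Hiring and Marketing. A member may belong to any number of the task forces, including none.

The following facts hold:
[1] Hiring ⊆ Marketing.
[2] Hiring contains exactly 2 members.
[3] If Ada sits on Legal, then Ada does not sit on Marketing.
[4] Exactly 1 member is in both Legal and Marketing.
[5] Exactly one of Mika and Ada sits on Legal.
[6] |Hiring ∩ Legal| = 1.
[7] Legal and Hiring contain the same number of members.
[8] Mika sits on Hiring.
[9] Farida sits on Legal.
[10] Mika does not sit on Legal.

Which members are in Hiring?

Hiring = {Farida, Mika}

From (8): Mika ∈ Hiring.
From (9): Farida ∈ Legal.
From (10): Mika ∉ Legal.
(1) with Mika ∈ Hiring: Mika ∈ Marketing.
(5) (exactly one): Ada ∈ Legal.
(3): Ada ∉ Marketing.
(1) contrapositive: Ada ∉ Hiring.
Suppose Dilnoza ∈ Hiring: no assignment then satisfies all the clues, so Dilnoza ∉ Hiring.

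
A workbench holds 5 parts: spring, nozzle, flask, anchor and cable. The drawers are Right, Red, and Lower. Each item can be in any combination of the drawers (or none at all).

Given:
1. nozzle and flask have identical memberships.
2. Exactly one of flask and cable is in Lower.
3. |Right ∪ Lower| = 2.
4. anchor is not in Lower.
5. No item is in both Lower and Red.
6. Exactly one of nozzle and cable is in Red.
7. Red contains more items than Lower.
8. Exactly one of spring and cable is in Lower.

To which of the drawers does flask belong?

flask: Red

From (4): anchor ∉ Lower.
Suppose flask ∈ Right: no assignment then satisfies all the clues, so flask ∉ Right.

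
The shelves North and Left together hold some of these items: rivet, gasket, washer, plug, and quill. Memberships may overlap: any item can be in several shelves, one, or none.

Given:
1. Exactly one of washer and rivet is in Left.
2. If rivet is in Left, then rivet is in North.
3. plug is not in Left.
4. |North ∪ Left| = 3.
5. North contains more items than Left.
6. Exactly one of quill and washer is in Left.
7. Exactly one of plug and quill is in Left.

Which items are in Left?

From (3): plug ∉ Left.
(7) (exactly one): quill ∈ Left.
(6) (exactly one): washer ∉ Left.
(1) (exactly one): rivet ∈ Left.
(2): rivet ∈ North.
Suppose gasket ∈ Left: no assignment then satisfies all the clues, so gasket ∉ Left.

Left = {quill, rivet}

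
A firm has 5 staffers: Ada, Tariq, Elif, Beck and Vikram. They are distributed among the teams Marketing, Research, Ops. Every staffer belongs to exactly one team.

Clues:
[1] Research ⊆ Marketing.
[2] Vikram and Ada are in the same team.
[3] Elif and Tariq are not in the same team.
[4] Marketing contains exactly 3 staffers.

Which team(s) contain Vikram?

Vikram: Marketing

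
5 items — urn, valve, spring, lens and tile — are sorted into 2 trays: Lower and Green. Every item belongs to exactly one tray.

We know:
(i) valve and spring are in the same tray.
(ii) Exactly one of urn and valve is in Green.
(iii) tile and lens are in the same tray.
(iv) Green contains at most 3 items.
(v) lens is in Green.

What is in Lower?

Lower = {spring, valve}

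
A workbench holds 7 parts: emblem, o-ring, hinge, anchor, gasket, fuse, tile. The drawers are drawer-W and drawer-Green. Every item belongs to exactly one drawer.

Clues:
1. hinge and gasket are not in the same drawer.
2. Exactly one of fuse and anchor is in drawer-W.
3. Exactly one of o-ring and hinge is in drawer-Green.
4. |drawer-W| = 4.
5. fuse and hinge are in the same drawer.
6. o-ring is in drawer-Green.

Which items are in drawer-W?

From (6): o-ring ∈ drawer-Green.
(3) (exactly one): hinge ∉ drawer-Green.
(5): fuse matches hinge: fuse ∉ drawer-Green.
Only one drawer left: hinge ∈ drawer-W.
Only one drawer left: fuse ∈ drawer-W.
(1): gasket ∉ drawer-W.
(2) (exactly one): anchor ∉ drawer-W.
(4): only 4 candidates remain for drawer-W, so all are in.
Only one drawer left: anchor ∈ drawer-Green.
Only one drawer left: gasket ∈ drawer-Green.

drawer-W = {emblem, fuse, hinge, tile}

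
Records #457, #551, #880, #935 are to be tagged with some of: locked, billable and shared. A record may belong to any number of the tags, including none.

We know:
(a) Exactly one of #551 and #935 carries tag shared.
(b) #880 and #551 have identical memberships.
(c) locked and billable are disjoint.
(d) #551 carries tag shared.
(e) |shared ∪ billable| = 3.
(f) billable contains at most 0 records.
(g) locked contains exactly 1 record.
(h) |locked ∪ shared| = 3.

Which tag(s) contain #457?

#457: locked, shared

From (d): #551 ∈ shared.
(a) (exactly one): #935 ∉ shared.
(b): #880 matches #551: #880 ∈ shared.
(f): billable already has 0, so the rest are out.
Suppose #457 ∉ locked: no assignment then satisfies all the clues, so #457 ∈ locked.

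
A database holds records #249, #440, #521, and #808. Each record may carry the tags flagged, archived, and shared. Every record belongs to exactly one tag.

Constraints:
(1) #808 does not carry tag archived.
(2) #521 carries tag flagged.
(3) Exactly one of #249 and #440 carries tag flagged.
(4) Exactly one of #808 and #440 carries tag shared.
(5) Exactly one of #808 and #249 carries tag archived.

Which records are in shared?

From (1): #808 ∉ archived.
From (2): #521 ∈ flagged.
(5) (exactly one): #249 ∈ archived.
(3) (exactly one): #440 ∈ flagged.
(4) (exactly one): #808 ∈ shared.

shared = {#808}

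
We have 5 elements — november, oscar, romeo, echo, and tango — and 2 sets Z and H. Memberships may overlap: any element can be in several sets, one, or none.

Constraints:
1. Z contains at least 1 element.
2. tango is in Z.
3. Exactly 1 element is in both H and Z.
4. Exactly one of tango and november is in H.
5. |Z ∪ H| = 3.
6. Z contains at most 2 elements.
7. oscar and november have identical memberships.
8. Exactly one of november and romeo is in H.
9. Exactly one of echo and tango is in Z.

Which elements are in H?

H = {echo, romeo, tango}

From (2): tango ∈ Z.
(9) (exactly one): echo ∉ Z.
Suppose november ∈ H: no assignment then satisfies all the clues, so november ∉ H.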